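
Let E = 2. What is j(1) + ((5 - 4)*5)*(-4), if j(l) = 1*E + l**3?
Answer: -17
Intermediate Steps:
j(l) = 2 + l**3 (j(l) = 1*2 + l**3 = 2 + l**3)
j(1) + ((5 - 4)*5)*(-4) = (2 + 1**3) + ((5 - 4)*5)*(-4) = (2 + 1) + (1*5)*(-4) = 3 + 5*(-4) = 3 - 20 = -17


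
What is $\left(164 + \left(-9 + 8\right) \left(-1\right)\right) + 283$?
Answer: $448$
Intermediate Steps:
$\left(164 + \left(-9 + 8\right) \left(-1\right)\right) + 283 = \left(164 - -1\right) + 283 = \left(164 + 1\right) + 283 = 165 + 283 = 448$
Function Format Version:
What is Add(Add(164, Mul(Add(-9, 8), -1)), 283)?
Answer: 448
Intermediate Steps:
Add(Add(164, Mul(Add(-9, 8), -1)), 283) = Add(Add(164, Mul(-1, -1)), 283) = Add(Add(164, 1), 283) = Add(165, 283) = 448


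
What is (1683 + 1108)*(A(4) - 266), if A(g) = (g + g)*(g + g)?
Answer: -563782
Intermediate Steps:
A(g) = 4*g**2 (A(g) = (2*g)*(2*g) = 4*g**2)
(1683 + 1108)*(A(4) - 266) = (1683 + 1108)*(4*4**2 - 266) = 2791*(4*16 - 266) = 2791*(64 - 266) = 2791*(-202) = -563782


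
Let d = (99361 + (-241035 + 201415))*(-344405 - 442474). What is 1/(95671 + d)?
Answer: -1/47008842668 ≈ -2.1273e-11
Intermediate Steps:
d = -47008938339 (d = (99361 - 39620)*(-786879) = 59741*(-786879) = -47008938339)
1/(95671 + d) = 1/(95671 - 47008938339) = 1/(-47008842668) = -1/47008842668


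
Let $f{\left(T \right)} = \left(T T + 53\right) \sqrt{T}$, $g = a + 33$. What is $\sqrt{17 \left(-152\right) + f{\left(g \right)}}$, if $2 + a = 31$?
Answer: $\sqrt{-2584 + 3897 \sqrt{62}} \approx 167.63$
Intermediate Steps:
$a = 29$ ($a = -2 + 31 = 29$)
$g = 62$ ($g = 29 + 33 = 62$)
$f{\left(T \right)} = \sqrt{T} \left(53 + T^{2}\right)$ ($f{\left(T \right)} = \left(T^{2} + 53\right) \sqrt{T} = \left(53 + T^{2}\right) \sqrt{T} = \sqrt{T} \left(53 + T^{2}\right)$)
$\sqrt{17 \left(-152\right) + f{\left(g \right)}} = \sqrt{17 \left(-152\right) + \sqrt{62} \left(53 + 62^{2}\right)} = \sqrt{-2584 + \sqrt{62} \left(53 + 3844\right)} = \sqrt{-2584 + \sqrt{62} \cdot 3897} = \sqrt{-2584 + 3897 \sqrt{62}}$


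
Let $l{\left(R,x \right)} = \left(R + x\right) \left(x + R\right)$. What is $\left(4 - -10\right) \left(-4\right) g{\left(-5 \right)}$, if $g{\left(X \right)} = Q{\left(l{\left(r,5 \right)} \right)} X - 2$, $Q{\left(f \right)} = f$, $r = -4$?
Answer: $392$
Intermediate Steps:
$l{\left(R,x \right)} = \left(R + x\right)^{2}$ ($l{\left(R,x \right)} = \left(R + x\right) \left(R + x\right) = \left(R + x\right)^{2}$)
$g{\left(X \right)} = -2 + X$ ($g{\left(X \right)} = \left(-4 + 5\right)^{2} X - 2 = 1^{2} X - 2 = 1 X - 2 = X - 2 = -2 + X$)
$\left(4 - -10\right) \left(-4\right) g{\left(-5 \right)} = \left(4 - -10\right) \left(-4\right) \left(-2 - 5\right) = \left(4 + 10\right) \left(-4\right) \left(-7\right) = 14 \left(-4\right) \left(-7\right) = \left(-56\right) \left(-7\right) = 392$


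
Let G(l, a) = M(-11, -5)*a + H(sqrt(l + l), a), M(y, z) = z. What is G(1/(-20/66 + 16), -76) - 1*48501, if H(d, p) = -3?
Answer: -48124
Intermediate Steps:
G(l, a) = -3 - 5*a (G(l, a) = -5*a - 3 = -3 - 5*a)
G(1/(-20/66 + 16), -76) - 1*48501 = (-3 - 5*(-76)) - 1*48501 = (-3 + 380) - 48501 = 377 - 48501 = -48124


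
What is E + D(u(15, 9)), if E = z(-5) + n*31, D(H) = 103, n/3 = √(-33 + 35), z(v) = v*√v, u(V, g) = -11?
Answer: 103 + 93*√2 - 5*I*√5 ≈ 234.52 - 11.18*I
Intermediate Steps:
z(v) = v^(3/2)
n = 3*√2 (n = 3*√(-33 + 35) = 3*√2 ≈ 4.2426)
E = 93*√2 - 5*I*√5 (E = (-5)^(3/2) + (3*√2)*31 = -5*I*√5 + 93*√2 = 93*√2 - 5*I*√5 ≈ 131.52 - 11.18*I)
E + D(u(15, 9)) = (93*√2 - 5*I*√5) + 103 = 103 + 93*√2 - 5*I*√5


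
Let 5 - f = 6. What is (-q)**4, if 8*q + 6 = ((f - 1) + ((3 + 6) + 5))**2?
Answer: 22667121/256 ≈ 88544.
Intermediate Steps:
f = -1 (f = 5 - 1*6 = 5 - 6 = -1)
q = 69/4 (q = -3/4 + ((-1 - 1) + ((3 + 6) + 5))**2/8 = -3/4 + (-2 + (9 + 5))**2/8 = -3/4 + (-2 + 14)**2/8 = -3/4 + (1/8)*12**2 = -3/4 + (1/8)*144 = -3/4 + 18 = 69/4 ≈ 17.250)
(-q)**4 = (-1*69/4)**4 = (-69/4)**4 = 22667121/256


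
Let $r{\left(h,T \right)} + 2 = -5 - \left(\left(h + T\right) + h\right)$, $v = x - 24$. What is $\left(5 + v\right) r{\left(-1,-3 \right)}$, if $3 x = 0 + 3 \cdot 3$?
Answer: $32$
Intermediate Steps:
$x = 3$ ($x = \frac{0 + 3 \cdot 3}{3} = \frac{0 + 9}{3} = \frac{1}{3} \cdot 9 = 3$)
$v = -21$ ($v = 3 - 24 = -21$)
$r{\left(h,T \right)} = -7 - T - 2 h$ ($r{\left(h,T \right)} = -2 - \left(5 + T + 2 h\right) = -7 - T - 2 h$)
$\left(5 + v\right) r{\left(-1,-3 \right)} = \left(5 - 21\right) \left(-7 - -3 - -2\right) = - 16 \left(-7 + 3 + 2\right) = \left(-16\right) \left(-2\right) = 32$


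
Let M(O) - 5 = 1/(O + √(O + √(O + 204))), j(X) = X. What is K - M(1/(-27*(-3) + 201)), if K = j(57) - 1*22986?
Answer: -22929 - (287/282 + 5*√(1/282 + √16223178/282))/(1/282 + √(1/282 + √16223178/282)) ≈ -22934.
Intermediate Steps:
M(O) = 5 + 1/(O + √(O + √(204 + O))) (M(O) = 5 + 1/(O + √(O + √(O + 204))) = 5 + 1/(O + √(O + √(204 + O))))
K = -22929 (K = 57 - 1*22986 = 57 - 22986 = -22929)
K - M(1/(-27*(-3) + 201)) = -22929 - (1 + 5/(-27*(-3) + 201) + 5*√(1/(-27*(-3) + 201) + √(204 + 1/(-27*(-3) + 201))))/(1/(-27*(-3) + 201) + √(1/(-27*(-3) + 201) + √(204 + 1/(-27*(-3) + 201)))) = -22929 - (1 + 5/(81 + 201) + 5*√(1/(81 + 201) + √(204 + 1/(81 + 201))))/(1/(81 + 201) + √(1/(81 + 201) + √(204 + 1/(81 + 201)))) = -22929 - (1 + 5/282 + 5*√(1/282 + √(204 + 1/282)))/(1/282 + √(1/282 + √(204 + 1/282))) = -22929 - (1 + 5*(1/282) + 5*√(1/282 + √(204 + 1/282)))/(1/282 + √(1/282 + √(204 + 1/282))) = -22929 - (1 + 5/282 + 5*√(1/282 + √(57529/282)))/(1/282 + √(1/282 + √(57529/282))) = -22929 - (1 + 5/282 + 5*√(1/282 + √16223178/282))/(1/282 + √(1/282 + √16223178/282)) = -22929 - (287/282 + 5*√(1/282 + √16223178/282))/(1/282 + √(1/282 + √16223178/282))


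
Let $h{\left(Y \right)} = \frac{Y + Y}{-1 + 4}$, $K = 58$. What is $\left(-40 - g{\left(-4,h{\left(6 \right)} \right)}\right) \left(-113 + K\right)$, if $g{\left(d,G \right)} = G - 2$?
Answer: $2310$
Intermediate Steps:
$h{\left(Y \right)} = \frac{2 Y}{3}$
$g{\left(d,G \right)} = -2 + G$
$\left(-40 - g{\left(-4,h{\left(6 \right)} \right)}\right) \left(-113 + K\right) = \left(-40 - \left(-2 + \frac{2}{3} \cdot 6\right)\right) \left(-113 + 58\right) = \left(-40 - \left(-2 + 4\right)\right) \left(-55\right) = \left(-40 - 2\right) \left(-55\right) = \left(-42\right) \left(-55\right) = 2310$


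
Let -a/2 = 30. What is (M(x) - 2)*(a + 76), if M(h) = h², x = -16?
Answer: 4064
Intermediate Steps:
a = -60 (a = -2*30 = -60)
(M(x) - 2)*(a + 76) = ((-16)² - 2)*(-60 + 76) = (256 - 2)*16 = 254*16 = 4064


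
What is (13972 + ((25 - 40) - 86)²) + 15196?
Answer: 39369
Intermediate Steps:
(13972 + ((25 - 40) - 86)²) + 15196 = (13972 + (-15 - 86)²) + 15196 = (13972 + (-101)²) + 15196 = (13972 + 10201) + 15196 = 24173 + 15196 = 39369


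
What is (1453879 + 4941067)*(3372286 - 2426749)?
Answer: 6046658056002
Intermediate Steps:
(1453879 + 4941067)*(3372286 - 2426749) = 6394946*945537 = 6046658056002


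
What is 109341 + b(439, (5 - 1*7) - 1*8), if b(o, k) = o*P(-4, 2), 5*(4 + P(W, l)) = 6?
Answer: 540559/5 ≈ 1.0811e+5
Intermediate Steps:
P(W, l) = -14/5 (P(W, l) = -4 + (⅕)*6 = -4 + 6/5 = -14/5)
b(o, k) = -14*o/5 (b(o, k) = o*(-14/5) = -14*o/5)
109341 + b(439, (5 - 1*7) - 1*8) = 109341 - 14/5*439 = 109341 - 6146/5 = 540559/5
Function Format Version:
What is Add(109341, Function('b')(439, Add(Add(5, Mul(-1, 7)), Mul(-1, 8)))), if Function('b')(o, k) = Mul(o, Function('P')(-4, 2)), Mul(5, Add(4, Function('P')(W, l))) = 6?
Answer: Rational(540559, 5) ≈ 1.0811e+5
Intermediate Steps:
Function('P')(W, l) = Rational(-14, 5) (Function('P')(W, l) = Add(-4, Mul(Rational(1, 5), 6)) = Add(-4, Rational(6, 5)) = Rational(-14, 5))
Function('b')(o, k) = Mul(Rational(-14, 5), o) (Function('b')(o, k) = Mul(o, Rational(-14, 5)) = Mul(Rational(-14, 5), o))
Add(109341, Function('b')(439, Add(Add(5, Mul(-1, 7)), Mul(-1, 8)))) = Add(109341, Mul(Rational(-14, 5), 439)) = Add(109341, Rational(-6146, 5)) = Rational(540559, 5)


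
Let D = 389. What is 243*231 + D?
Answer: 56522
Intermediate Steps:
243*231 + D = 243*231 + 389 = 56133 + 389 = 56522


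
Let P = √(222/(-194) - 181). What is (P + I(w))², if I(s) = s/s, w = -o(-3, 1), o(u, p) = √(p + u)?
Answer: -17571/97 + 4*I*√428449/97 ≈ -181.14 + 26.992*I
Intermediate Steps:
w = -I*√2 (w = -√(1 - 3) = -√(-2) = -I*√2 ≈ -1.4142*I)
I(s) = 1
P = 2*I*√428449/97 (P = √(222*(-1/194) - 181) = √(-111/97 - 181) = √(-17668/97) = 2*I*√428449/97 ≈ 13.496*I)
(P + I(w))² = (2*I*√428449/97 + 1)² = (1 + 2*I*√428449/97)²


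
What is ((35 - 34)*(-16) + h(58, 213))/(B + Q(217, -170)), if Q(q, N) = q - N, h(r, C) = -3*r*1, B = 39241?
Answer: -95/19814 ≈ -0.0047946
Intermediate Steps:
h(r, C) = -3*r
((35 - 34)*(-16) + h(58, 213))/(B + Q(217, -170)) = ((35 - 34)*(-16) - 3*58)/(39241 + (217 - 1*(-170))) = (1*(-16) - 174)/(39241 + (217 + 170)) = (-16 - 174)/(39241 + 387) = -190/39628 = -190*1/39628 = -95/19814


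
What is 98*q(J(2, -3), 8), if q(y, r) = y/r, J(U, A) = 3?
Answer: 147/4 ≈ 36.750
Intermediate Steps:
98*q(J(2, -3), 8) = 98*(3/8) = 147/4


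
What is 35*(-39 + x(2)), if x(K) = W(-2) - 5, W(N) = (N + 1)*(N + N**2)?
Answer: -1610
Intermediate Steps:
W(N) = (1 + N)*(N + N**2)
x(K) = -7 (x(K) = -2*(1 + (-2)**2 + 2*(-2)) - 5 = -2*(1 + 4 - 4) - 5 = -2*1 - 5 = -2 - 5 = -7)
35*(-39 + x(2)) = 35*(-39 - 7) = 35*(-46) = -1610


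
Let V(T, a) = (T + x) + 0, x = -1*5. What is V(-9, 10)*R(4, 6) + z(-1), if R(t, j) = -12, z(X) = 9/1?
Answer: 177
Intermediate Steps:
z(X) = 9 (z(X) = 9*1 = 9)
x = -5
V(T, a) = -5 + T (V(T, a) = (T - 5) + 0 = (-5 + T) + 0 = -5 + T)
V(-9, 10)*R(4, 6) + z(-1) = (-5 - 9)*(-12) + 9 = -14*(-12) + 9 = 168 + 9 = 177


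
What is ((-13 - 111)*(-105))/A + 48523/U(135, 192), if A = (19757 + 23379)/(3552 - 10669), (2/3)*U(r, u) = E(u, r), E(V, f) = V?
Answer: -24017533/12132 ≈ -1979.7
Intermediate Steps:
U(r, u) = 3*u/2
A = -43136/7117 (A = 43136/(-7117) = 43136*(-1/7117) = -43136/7117 ≈ -6.0610)
((-13 - 111)*(-105))/A + 48523/U(135, 192) = ((-13 - 111)*(-105))/(-43136/7117) + 48523/(((3/2)*192)) = -124*(-105)*(-7117/43136) + 48523/288 = 13020*(-7117/43136) + 48523*(1/288) = -23165835/10784 + 48523/288 = -24017533/12132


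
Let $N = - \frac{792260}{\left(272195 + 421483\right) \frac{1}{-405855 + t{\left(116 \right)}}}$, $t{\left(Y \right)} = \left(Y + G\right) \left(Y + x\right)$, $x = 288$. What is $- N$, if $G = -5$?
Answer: $- \frac{47669095810}{115613} \approx -4.1232 \cdot 10^{5}$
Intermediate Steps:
$t{\left(Y \right)} = \left(-5 + Y\right) \left(288 + Y\right)$ ($t{\left(Y \right)} = \left(Y - 5\right) \left(Y + 288\right) = \left(-5 + Y\right) \left(288 + Y\right)$)
$N = \frac{47669095810}{115613}$ ($N = - \frac{792260}{\left(272195 + 421483\right) \frac{1}{-405855 + \left(-1440 + 116^{2} + 283 \cdot 116\right)}} = - \frac{792260}{693678 \frac{1}{-405855 + \left(-1440 + 13456 + 32828\right)}} = - \frac{792260}{693678 \frac{1}{-405855 + 44844}} = - \frac{792260}{693678 \frac{1}{-361011}} = - \frac{792260}{693678 \left(- \frac{1}{361011}\right)} = - \frac{792260}{- \frac{231226}{120337}} = \left(-792260\right) \left(- \frac{120337}{231226}\right) = \frac{47669095810}{115613} \approx 4.1232 \cdot 10^{5}$)
$- N = \left(-1\right) \frac{47669095810}{115613} = - \frac{47669095810}{115613}$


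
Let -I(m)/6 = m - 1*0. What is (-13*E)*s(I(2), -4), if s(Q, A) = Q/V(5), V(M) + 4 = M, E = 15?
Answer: 2340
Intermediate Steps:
V(M) = -4 + M
I(m) = -6*m (I(m) = -6*(m - 1*0) = -6*(m + 0) = -6*m)
s(Q, A) = Q (s(Q, A) = Q/(-4 + 5) = Q/1 = Q*1 = Q)
(-13*E)*s(I(2), -4) = (-13*15)*(-6*2) = -195*(-12) = 2340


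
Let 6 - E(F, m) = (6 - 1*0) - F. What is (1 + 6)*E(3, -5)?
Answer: 21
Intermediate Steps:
E(F, m) = F (E(F, m) = 6 - ((6 - 1*0) - F) = 6 - ((6 + 0) - F) = 6 - (6 - F) = 6 + (-6 + F) = F)
(1 + 6)*E(3, -5) = (1 + 6)*3 = 7*3 = 21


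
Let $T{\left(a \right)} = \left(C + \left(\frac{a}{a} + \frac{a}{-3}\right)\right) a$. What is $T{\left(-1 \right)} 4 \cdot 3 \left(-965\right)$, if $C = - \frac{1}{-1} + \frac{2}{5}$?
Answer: $31652$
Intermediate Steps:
$C = \frac{7}{5}$ ($C = \left(-1\right) \left(-1\right) + 2 \cdot \frac{1}{5} = 1 + \frac{2}{5} = \frac{7}{5} \approx 1.4$)
$T{\left(a \right)} = a \left(\frac{12}{5} - \frac{a}{3}\right)$ ($T{\left(a \right)} = \left(\frac{7}{5} + \left(\frac{a}{a} + \frac{a}{-3}\right)\right) a = \left(\frac{7}{5} + \left(1 + a \left(- \frac{1}{3}\right)\right)\right) a = \left(\frac{7}{5} - \left(-1 + \frac{a}{3}\right)\right) a = \left(\frac{12}{5} - \frac{a}{3}\right) a = a \left(\frac{12}{5} - \frac{a}{3}\right)$)
$T{\left(-1 \right)} 4 \cdot 3 \left(-965\right) = \frac{1}{15} \left(-1\right) \left(36 - -5\right) 4 \cdot 3 \left(-965\right) = \frac{1}{15} \left(-1\right) \left(36 + 5\right) 4 \cdot 3 \left(-965\right) = \frac{1}{15} \left(-1\right) 41 \cdot 4 \cdot 3 \left(-965\right) = \left(- \frac{41}{15}\right) 4 \cdot 3 \left(-965\right) = \left(- \frac{164}{15}\right) 3 \left(-965\right) = \left(- \frac{164}{5}\right) \left(-965\right) = 31652$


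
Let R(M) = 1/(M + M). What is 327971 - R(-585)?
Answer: 383726071/1170 ≈ 3.2797e+5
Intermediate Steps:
R(M) = 1/(2*M)
327971 - R(-585) = 327971 - 1/(2*(-585)) = 327971 - (-1)/(2*585) = 327971 - 1*(-1/1170) = 327971 + 1/1170 = 383726071/1170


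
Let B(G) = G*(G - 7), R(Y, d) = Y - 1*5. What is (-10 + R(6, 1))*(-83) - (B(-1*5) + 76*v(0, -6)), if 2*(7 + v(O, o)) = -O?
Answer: 1219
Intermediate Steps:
R(Y, d) = -5 + Y (R(Y, d) = Y - 5 = -5 + Y)
v(O, o) = -7 - O/2 (v(O, o) = -7 + (-O)/2 = -7 - O/2)
B(G) = G*(-7 + G)
(-10 + R(6, 1))*(-83) - (B(-1*5) + 76*v(0, -6)) = (-10 + (-5 + 6))*(-83) - ((-1*5)*(-7 - 1*5) + 76*(-7 - 1/2*0)) = (-10 + 1)*(-83) - (-5*(-7 - 5) + 76*(-7 + 0)) = -9*(-83) - (-5*(-12) + 76*(-7)) = 747 - (60 - 532) = 747 - 1*(-472) = 747 + 472 = 1219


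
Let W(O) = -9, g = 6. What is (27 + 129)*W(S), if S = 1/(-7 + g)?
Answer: -1404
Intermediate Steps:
S = -1 (S = 1/(-7 + 6) = 1/(-1) = -1)
(27 + 129)*W(S) = (27 + 129)*(-9) = 156*(-9) = -1404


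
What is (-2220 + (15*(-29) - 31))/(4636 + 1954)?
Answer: -1343/3295 ≈ -0.40759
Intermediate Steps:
(-2220 + (15*(-29) - 31))/(4636 + 1954) = (-2220 + (-435 - 31))/6590 = (-2220 - 466)*(1/6590) = -2686*1/6590 = -1343/3295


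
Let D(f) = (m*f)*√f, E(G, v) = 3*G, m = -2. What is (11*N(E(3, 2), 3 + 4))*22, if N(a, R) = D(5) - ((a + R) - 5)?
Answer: -2662 - 2420*√5 ≈ -8073.3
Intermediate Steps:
D(f) = -2*f^(3/2) (D(f) = (-2*f)*√f = -2*f^(3/2))
N(a, R) = 5 - R - a - 10*√5 (N(a, R) = -10*√5 - ((a + R) - 5) = -10*√5 - ((R + a) - 5) = -10*√5 - (-5 + R + a) = -10*√5 + (5 - R - a) = 5 - R - a - 10*√5)
(11*N(E(3, 2), 3 + 4))*22 = (11*(5 - (3 + 4) - 3*3 - 10*√5))*22 = (11*(5 - 1*7 - 1*9 - 10*√5))*22 = (11*(5 - 7 - 9 - 10*√5))*22 = (11*(-11 - 10*√5))*22 = (-121 - 110*√5)*22 = -2662 - 2420*√5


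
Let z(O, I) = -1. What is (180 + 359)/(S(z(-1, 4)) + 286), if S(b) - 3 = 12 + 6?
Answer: 539/307 ≈ 1.7557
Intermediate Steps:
S(b) = 21 (S(b) = 3 + (12 + 6) = 3 + 18 = 21)
(180 + 359)/(S(z(-1, 4)) + 286) = (180 + 359)/(21 + 286) = 539/307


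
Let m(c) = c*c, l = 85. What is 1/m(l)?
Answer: 1/7225 ≈ 0.00013841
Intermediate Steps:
m(c) = c²
1/m(l) = 1/(85²) = 1/7225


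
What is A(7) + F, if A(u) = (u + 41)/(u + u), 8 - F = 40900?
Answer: -286220/7 ≈ -40889.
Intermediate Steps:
F = -40892 (F = 8 - 1*40900 = 8 - 40900 = -40892)
A(u) = (41 + u)/(2*u) (A(u) = (41 + u)/((2*u)) = (41 + u)*(1/(2*u)) = (41 + u)/(2*u))
A(7) + F = (½)*(41 + 7)/7 - 40892 = (½)*(⅐)*48 - 40892 = 24/7 - 40892 = -286220/7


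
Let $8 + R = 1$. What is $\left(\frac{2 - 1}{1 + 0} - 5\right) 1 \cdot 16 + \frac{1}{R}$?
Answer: $- \frac{449}{7} \approx -64.143$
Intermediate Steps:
$R = -7$ ($R = -8 + 1 = -7$)
$\left(\frac{2 - 1}{1 + 0} - 5\right) 1 \cdot 16 + \frac{1}{R} = \left(\frac{2 - 1}{1 + 0} - 5\right) 1 \cdot 16 + \frac{1}{-7} = \left(1 \cdot 1^{-1} - 5\right) 1 \cdot 16 - \frac{1}{7} = \left(1 \cdot 1 - 5\right) 1 \cdot 16 - \frac{1}{7} = \left(1 - 5\right) 1 \cdot 16 - \frac{1}{7} = \left(-4\right) 1 \cdot 16 - \frac{1}{7} = \left(-4\right) 16 - \frac{1}{7} = -64 - \frac{1}{7} = - \frac{449}{7}$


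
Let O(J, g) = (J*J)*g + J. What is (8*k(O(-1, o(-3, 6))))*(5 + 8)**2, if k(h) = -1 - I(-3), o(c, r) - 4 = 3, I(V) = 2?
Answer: -4056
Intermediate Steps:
o(c, r) = 7 (o(c, r) = 4 + 3 = 7)
O(J, g) = J + g*J**2 (O(J, g) = J**2*g + J = g*J**2 + J = J + g*J**2)
k(h) = -3 (k(h) = -1 - 1*2 = -1 - 2 = -3)
(8*k(O(-1, o(-3, 6))))*(5 + 8)**2 = (8*(-3))*(5 + 8)**2 = -24*13**2 = -24*169 = -4056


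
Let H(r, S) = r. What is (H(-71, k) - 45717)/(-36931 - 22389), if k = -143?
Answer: 11447/14830 ≈ 0.77188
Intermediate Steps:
(H(-71, k) - 45717)/(-36931 - 22389) = (-71 - 45717)/(-36931 - 22389) = -45788/(-59320) = -45788*(-1/59320) = 11447/14830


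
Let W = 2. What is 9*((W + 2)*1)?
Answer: 36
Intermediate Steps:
9*((W + 2)*1) = 9*((2 + 2)*1) = 9*(4*1) = 9*4 = 36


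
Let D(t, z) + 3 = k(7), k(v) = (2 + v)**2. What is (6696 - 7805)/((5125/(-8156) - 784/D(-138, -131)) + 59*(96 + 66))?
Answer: -352755156/3036849845 ≈ -0.11616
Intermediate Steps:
D(t, z) = 78 (D(t, z) = -3 + (2 + 7)**2 = -3 + 9**2 = -3 + 81 = 78)
(6696 - 7805)/((5125/(-8156) - 784/D(-138, -131)) + 59*(96 + 66)) = (6696 - 7805)/((5125/(-8156) - 784/78) + 59*(96 + 66)) = -1109/((5125*(-1/8156) - 784*1/78) + 59*162) = -1109/((-5125/8156 - 392/39) + 9558) = -1109/(-3397027/318084 + 9558) = -1109/3036849845/318084 = -1109*318084/3036849845 = -352755156/3036849845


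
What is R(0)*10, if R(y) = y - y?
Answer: 0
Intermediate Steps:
R(y) = 0
R(0)*10 = 0*10 = 0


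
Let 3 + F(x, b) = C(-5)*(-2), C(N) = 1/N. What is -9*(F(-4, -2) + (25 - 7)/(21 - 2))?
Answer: 1413/95 ≈ 14.874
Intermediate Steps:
F(x, b) = -13/5 (F(x, b) = -3 - 2/(-5) = -3 - ⅕*(-2) = -3 + ⅖ = -13/5)
-9*(F(-4, -2) + (25 - 7)/(21 - 2)) = -9*(-13/5 + (25 - 7)/(21 - 2)) = -9*(-13/5 + 18/19) = -9*(-157/95) = 1413/95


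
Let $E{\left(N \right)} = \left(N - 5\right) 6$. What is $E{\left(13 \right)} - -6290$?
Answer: $6338$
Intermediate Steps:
$E{\left(N \right)} = -30 + 6 N$ ($E{\left(N \right)} = \left(-5 + N\right) 6 = -30 + 6 N$)
$E{\left(13 \right)} - -6290 = \left(-30 + 6 \cdot 13\right) - -6290 = \left(-30 + 78\right) + 6290 = 48 + 6290 = 6338$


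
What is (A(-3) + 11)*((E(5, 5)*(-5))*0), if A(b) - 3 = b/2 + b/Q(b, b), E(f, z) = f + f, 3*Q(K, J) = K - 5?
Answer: 0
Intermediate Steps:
Q(K, J) = -5/3 + K/3 (Q(K, J) = (K - 5)/3 = (-5 + K)/3 = -5/3 + K/3)
E(f, z) = 2*f
A(b) = 3 + b/2 + b/(-5/3 + b/3) (A(b) = 3 + (b/2 + b/(-5/3 + b/3)) = 3 + b/2 + b/(-5/3 + b/3))
(A(-3) + 11)*((E(5, 5)*(-5))*0) = ((-30 + (-3)² + 7*(-3))/(2*(-5 - 3)) + 11)*(((2*5)*(-5))*0) = ((½)*(-30 + 9 - 21)/(-8) + 11)*((10*(-5))*0) = ((½)*(-⅛)*(-42) + 11)*(-50*0) = (21/8 + 11)*0 = (109/8)*0 = 0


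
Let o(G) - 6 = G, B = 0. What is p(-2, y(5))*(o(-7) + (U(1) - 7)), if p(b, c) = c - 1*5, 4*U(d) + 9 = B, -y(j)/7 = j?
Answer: 410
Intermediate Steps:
y(j) = -7*j
U(d) = -9/4 (U(d) = -9/4 + (1/4)*0 = -9/4 + 0 = -9/4)
p(b, c) = -5 + c (p(b, c) = c - 5 = -5 + c)
o(G) = 6 + G
p(-2, y(5))*(o(-7) + (U(1) - 7)) = (-5 - 7*5)*((6 - 7) + (-9/4 - 7)) = (-5 - 35)*(-1 - 37/4) = -40*(-41/4) = 410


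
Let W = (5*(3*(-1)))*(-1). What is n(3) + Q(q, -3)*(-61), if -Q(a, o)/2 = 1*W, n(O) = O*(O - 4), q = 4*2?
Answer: 1827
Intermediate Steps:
q = 8
W = 15 (W = (5*(-3))*(-1) = -15*(-1) = 15)
n(O) = O*(-4 + O)
Q(a, o) = -30 (Q(a, o) = -2*15 = -30)
n(3) + Q(q, -3)*(-61) = 3*(-4 + 3) - 30*(-61) = 3*(-1) + 1830 = -3 + 1830 = 1827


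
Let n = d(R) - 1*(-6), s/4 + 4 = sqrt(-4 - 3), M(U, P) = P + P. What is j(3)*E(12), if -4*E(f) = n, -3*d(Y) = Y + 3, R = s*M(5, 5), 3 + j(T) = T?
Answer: 0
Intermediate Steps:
M(U, P) = 2*P
s = -16 + 4*I*sqrt(7) (s = -16 + 4*sqrt(-4 - 3) = -16 + 4*sqrt(-7) = -16 + 4*(I*sqrt(7)) = -16 + 4*I*sqrt(7) ≈ -16.0 + 10.583*I)
j(T) = -3 + T
R = -160 + 40*I*sqrt(7) (R = (-16 + 4*I*sqrt(7))*(2*5) = (-16 + 4*I*sqrt(7))*10 = -160 + 40*I*sqrt(7) ≈ -160.0 + 105.83*I)
d(Y) = -1 - Y/3 (d(Y) = -(Y + 3)/3 = -(3 + Y)/3 = -1 - Y/3)
n = 175/3 - 40*I*sqrt(7)/3 (n = (-1 - (-160 + 40*I*sqrt(7))/3) - 1*(-6) = (-1 + (160/3 - 40*I*sqrt(7)/3)) + 6 = (157/3 - 40*I*sqrt(7)/3) + 6 = 175/3 - 40*I*sqrt(7)/3 ≈ 58.333 - 35.277*I)
E(f) = -175/12 + 10*I*sqrt(7)/3 (E(f) = -(175/3 - 40*I*sqrt(7)/3)/4 = -175/12 + 10*I*sqrt(7)/3)
j(3)*E(12) = (-3 + 3)*(-175/12 + 10*I*sqrt(7)/3) = 0*(-175/12 + 10*I*sqrt(7)/3) = 0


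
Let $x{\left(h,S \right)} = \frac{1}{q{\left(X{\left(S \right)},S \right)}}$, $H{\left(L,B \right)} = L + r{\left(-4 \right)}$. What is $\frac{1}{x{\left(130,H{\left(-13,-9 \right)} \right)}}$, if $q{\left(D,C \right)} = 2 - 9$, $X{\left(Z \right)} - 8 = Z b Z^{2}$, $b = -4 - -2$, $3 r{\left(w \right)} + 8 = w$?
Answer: $-7$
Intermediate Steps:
$r{\left(w \right)} = - \frac{8}{3} + \frac{w}{3}$
$b = -2$ ($b = -4 + 2 = -2$)
$X{\left(Z \right)} = 8 - 2 Z^{3}$ ($X{\left(Z \right)} = 8 + Z \left(-2\right) Z^{2} = 8 + - 2 Z Z^{2} = 8 - 2 Z^{3}$)
$q{\left(D,C \right)} = -7$
$H{\left(L,B \right)} = -4 + L$ ($H{\left(L,B \right)} = L + \left(- \frac{8}{3} + \frac{1}{3} \left(-4\right)\right) = L - 4 = -4 + L$)
$x{\left(h,S \right)} = - \frac{1}{7}$ ($x{\left(h,S \right)} = \frac{1}{-7} = - \frac{1}{7}$)
$\frac{1}{x{\left(130,H{\left(-13,-9 \right)} \right)}} = \frac{1}{- \frac{1}{7}} = -7$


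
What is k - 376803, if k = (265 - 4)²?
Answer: -308682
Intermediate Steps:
k = 68121 (k = 261² = 68121)
k - 376803 = 68121 - 376803 = -308682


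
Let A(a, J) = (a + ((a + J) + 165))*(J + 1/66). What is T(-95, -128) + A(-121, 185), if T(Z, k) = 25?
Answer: 220073/11 ≈ 20007.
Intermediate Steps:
A(a, J) = (1/66 + J)*(165 + J + 2*a) (A(a, J) = (a + ((J + a) + 165))*(J + 1/66) = (a + (165 + J + a))*(1/66 + J) = (165 + J + 2*a)*(1/66 + J) = (1/66 + J)*(165 + J + 2*a))
T(-95, -128) + A(-121, 185) = 25 + (5/2 + 185² + (1/33)*(-121) + (10891/66)*185 + 2*185*(-121)) = 25 + (5/2 + 34225 - 11/3 + 2014835/66 - 44770) = 25 + 219798/11 = 220073/11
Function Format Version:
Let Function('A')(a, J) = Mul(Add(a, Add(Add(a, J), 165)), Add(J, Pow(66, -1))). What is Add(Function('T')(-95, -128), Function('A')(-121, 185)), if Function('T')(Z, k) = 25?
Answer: Rational(220073, 11) ≈ 20007.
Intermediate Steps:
Function('A')(a, J) = Mul(Add(Rational(1, 66), J), Add(165, J, Mul(2, a))) (Function('A')(a, J) = Mul(Add(a, Add(Add(J, a), 165)), Add(J, Rational(1, 66))) = Mul(Add(a, Add(165, J, a)), Add(Rational(1, 66), J)) = Mul(Add(165, J, Mul(2, a)), Add(Rational(1, 66), J)) = Mul(Add(Rational(1, 66), J), Add(165, J, Mul(2, a))))
Add(Function('T')(-95, -128), Function('A')(-121, 185)) = Add(25, Add(Rational(5, 2), Pow(185, 2), Mul(Rational(1, 33), -121), Mul(Rational(10891, 66), 185), Mul(2, 185, -121))) = Add(25, Add(Rational(5, 2), 34225, Rational(-11, 3), Rational(2014835, 66), -44770)) = Add(25, Rational(219798, 11)) = Rational(220073, 11)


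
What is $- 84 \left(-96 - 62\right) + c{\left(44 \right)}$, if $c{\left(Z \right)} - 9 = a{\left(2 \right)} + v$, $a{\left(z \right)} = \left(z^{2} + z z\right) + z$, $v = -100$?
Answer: $13191$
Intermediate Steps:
$a{\left(z \right)} = z + 2 z^{2}$ ($a{\left(z \right)} = \left(z^{2} + z^{2}\right) + z = 2 z^{2} + z = z + 2 z^{2}$)
$c{\left(Z \right)} = -81$ ($c{\left(Z \right)} = 9 - \left(100 - 2 \left(1 + 2 \cdot 2\right)\right) = 9 - \left(100 - 2 \left(1 + 4\right)\right) = 9 + \left(2 \cdot 5 - 100\right) = 9 + \left(10 - 100\right) = 9 - 90 = -81$)
$- 84 \left(-96 - 62\right) + c{\left(44 \right)} = - 84 \left(-96 - 62\right) - 81 = \left(-84\right) \left(-158\right) - 81 = 13272 - 81 = 13191$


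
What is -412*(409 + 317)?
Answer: -299112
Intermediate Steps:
-412*(409 + 317) = -412*726 = -299112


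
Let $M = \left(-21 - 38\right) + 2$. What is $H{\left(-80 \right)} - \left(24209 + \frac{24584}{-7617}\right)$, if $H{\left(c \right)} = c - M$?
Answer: $- \frac{184550560}{7617} \approx -24229.0$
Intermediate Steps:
$M = -57$ ($M = -59 + 2 = -57$)
$H{\left(c \right)} = 57 + c$ ($H{\left(c \right)} = c - -57 = c + 57 = 57 + c$)
$H{\left(-80 \right)} - \left(24209 + \frac{24584}{-7617}\right) = \left(57 - 80\right) - \left(24209 + \frac{24584}{-7617}\right) = -23 - \frac{184375369}{7617} = - \frac{184550560}{7617}$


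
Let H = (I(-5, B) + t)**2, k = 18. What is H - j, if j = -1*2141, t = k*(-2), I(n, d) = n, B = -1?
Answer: 3822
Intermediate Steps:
t = -36 (t = 18*(-2) = -36)
j = -2141
H = 1681 (H = (-5 - 36)**2 = (-41)**2 = 1681)
H - j = 1681 - 1*(-2141) = 1681 + 2141 = 3822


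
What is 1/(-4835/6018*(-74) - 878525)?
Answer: -3009/2643302830 ≈ -1.1383e-6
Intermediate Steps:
1/(-4835/6018*(-74) - 878525) = 1/(178895/3009 - 878525) = 1/(-2643302830/3009) = -3009/2643302830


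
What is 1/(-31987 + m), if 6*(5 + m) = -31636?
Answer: -3/111794 ≈ -2.6835e-5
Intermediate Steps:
m = -15833/3 (m = -5 + (⅙)*(-31636) = -5 - 15818/3 = -15833/3 ≈ -5277.7)
1/(-31987 + m) = 1/(-31987 - 15833/3) = 1/(-111794/3) = -3/111794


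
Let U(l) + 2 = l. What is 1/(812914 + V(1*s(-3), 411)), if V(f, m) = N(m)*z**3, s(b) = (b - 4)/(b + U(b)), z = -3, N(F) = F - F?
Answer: 1/812914 ≈ 1.2301e-6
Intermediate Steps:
U(l) = -2 + l
N(F) = 0
s(b) = (-4 + b)/(-2 + 2*b) (s(b) = (b - 4)/(b + (-2 + b)) = (-4 + b)/(-2 + 2*b))
V(f, m) = 0 (V(f, m) = 0*(-3)**3 = 0*(-27) = 0)
1/(812914 + V(1*s(-3), 411)) = 1/(812914 + 0) = 1/812914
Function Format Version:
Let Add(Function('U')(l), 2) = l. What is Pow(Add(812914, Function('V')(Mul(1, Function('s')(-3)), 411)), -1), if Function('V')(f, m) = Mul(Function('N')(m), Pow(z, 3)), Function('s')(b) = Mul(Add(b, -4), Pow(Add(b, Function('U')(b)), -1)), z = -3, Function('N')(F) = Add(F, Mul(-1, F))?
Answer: Rational(1, 812914) ≈ 1.2301e-6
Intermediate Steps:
Function('U')(l) = Add(-2, l)
Function('N')(F) = 0
Function('s')(b) = Mul(Pow(Add(-2, Mul(2, b)), -1), Add(-4, b)) (Function('s')(b) = Mul(Add(b, -4), Pow(Add(b, Add(-2, b)), -1)) = Mul(Add(-4, b), Pow(Add(-2, Mul(2, b)), -1)) = Mul(Pow(Add(-2, Mul(2, b)), -1), Add(-4, b)))
Function('V')(f, m) = 0 (Function('V')(f, m) = Mul(0, Pow(-3, 3)) = Mul(0, -27) = 0)
Pow(Add(812914, Function('V')(Mul(1, Function('s')(-3)), 411)), -1) = Pow(Add(812914, 0), -1) = Pow(812914, -1) = Rational(1, 812914)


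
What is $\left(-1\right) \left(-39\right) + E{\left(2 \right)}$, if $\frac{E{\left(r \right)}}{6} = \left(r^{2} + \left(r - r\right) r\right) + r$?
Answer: $75$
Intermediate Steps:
$E{\left(r \right)} = 6 r + 6 r^{2}$ ($E{\left(r \right)} = 6 \left(\left(r^{2} + \left(r - r\right) r\right) + r\right) = 6 \left(\left(r^{2} + 0 r\right) + r\right) = 6 \left(\left(r^{2} + 0\right) + r\right) = 6 \left(r^{2} + r\right) = 6 \left(r + r^{2}\right) = 6 r + 6 r^{2}$)
$\left(-1\right) \left(-39\right) + E{\left(2 \right)} = \left(-1\right) \left(-39\right) + 6 \cdot 2 \left(1 + 2\right) = 39 + 6 \cdot 2 \cdot 3 = 39 + 36 = 75$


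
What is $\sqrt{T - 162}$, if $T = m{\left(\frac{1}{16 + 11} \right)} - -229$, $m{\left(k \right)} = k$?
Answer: $\frac{\sqrt{5430}}{9} \approx 8.1876$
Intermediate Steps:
$T = \frac{6184}{27}$ ($T = \frac{1}{16 + 11} - -229 = \frac{1}{27} + 229 = \frac{6184}{27} \approx 229.04$)
$\sqrt{T - 162} = \sqrt{\frac{6184}{27} - 162} = \sqrt{\frac{1810}{27}} = \frac{\sqrt{5430}}{9}$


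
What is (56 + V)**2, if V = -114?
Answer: 3364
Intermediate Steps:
(56 + V)**2 = (56 - 114)**2 = (-58)**2 = 3364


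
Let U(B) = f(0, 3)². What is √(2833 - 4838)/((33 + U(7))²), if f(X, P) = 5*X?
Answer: I*√2005/1089 ≈ 0.041118*I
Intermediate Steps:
U(B) = 0 (U(B) = (5*0)² = 0² = 0)
√(2833 - 4838)/((33 + U(7))²) = √(2833 - 4838)/((33 + 0)²) = √(-2005)/(33²) = (I*√2005)/1089 = (I*√2005)*(1/1089) = I*√2005/1089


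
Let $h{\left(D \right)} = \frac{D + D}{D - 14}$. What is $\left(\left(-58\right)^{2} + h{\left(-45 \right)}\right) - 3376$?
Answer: $- \frac{618}{59} \approx -10.475$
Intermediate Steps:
$h{\left(D \right)} = \frac{2 D}{-14 + D}$
$\left(\left(-58\right)^{2} + h{\left(-45 \right)}\right) - 3376 = \left(\left(-58\right)^{2} + 2 \left(-45\right) \frac{1}{-14 - 45}\right) - 3376 = \left(3364 + 2 \left(-45\right) \frac{1}{-59}\right) - 3376 = \left(3364 + 2 \left(-45\right) \left(- \frac{1}{59}\right)\right) - 3376 = \left(3364 + \frac{90}{59}\right) - 3376 = \frac{198566}{59} - 3376 = - \frac{618}{59}$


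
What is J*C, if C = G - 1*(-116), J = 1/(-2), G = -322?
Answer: 103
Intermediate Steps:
J = -1/2 ≈ -0.50000
C = -206 (C = -322 - 1*(-116) = -322 + 116 = -206)
J*C = -1/2*(-206) = 103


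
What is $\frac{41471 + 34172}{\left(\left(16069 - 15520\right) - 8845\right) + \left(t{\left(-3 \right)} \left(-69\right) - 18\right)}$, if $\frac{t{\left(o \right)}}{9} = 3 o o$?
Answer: $- \frac{75643}{25081} \approx -3.0159$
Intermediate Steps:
$t{\left(o \right)} = 27 o^{2}$ ($t{\left(o \right)} = 9 \cdot 3 o o = 9 \cdot 3 o^{2} = 27 o^{2}$)
$\frac{41471 + 34172}{\left(\left(16069 - 15520\right) - 8845\right) + \left(t{\left(-3 \right)} \left(-69\right) - 18\right)} = \frac{41471 + 34172}{\left(\left(16069 - 15520\right) - 8845\right) + \left(27 \left(-3\right)^{2} \left(-69\right) - 18\right)} = \frac{75643}{\left(549 - 8845\right) + \left(27 \cdot 9 \left(-69\right) - 18\right)} = \frac{75643}{-8296 + \left(243 \left(-69\right) - 18\right)} = \frac{75643}{-8296 - 16785} = \frac{75643}{-25081} = 75643 \left(- \frac{1}{25081}\right) = - \frac{75643}{25081}$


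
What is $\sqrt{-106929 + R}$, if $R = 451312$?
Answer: $\sqrt{344383} \approx 586.84$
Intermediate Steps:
$\sqrt{-106929 + R} = \sqrt{-106929 + 451312} = \sqrt{344383}$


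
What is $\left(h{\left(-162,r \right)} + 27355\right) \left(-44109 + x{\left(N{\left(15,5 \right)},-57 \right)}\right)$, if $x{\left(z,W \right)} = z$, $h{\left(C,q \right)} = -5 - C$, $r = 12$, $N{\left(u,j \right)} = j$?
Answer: $-1213389248$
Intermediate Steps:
$\left(h{\left(-162,r \right)} + 27355\right) \left(-44109 + x{\left(N{\left(15,5 \right)},-57 \right)}\right) = \left(\left(-5 - -162\right) + 27355\right) \left(-44109 + 5\right) = \left(\left(-5 + 162\right) + 27355\right) \left(-44104\right) = \left(157 + 27355\right) \left(-44104\right) = 27512 \left(-44104\right) = -1213389248$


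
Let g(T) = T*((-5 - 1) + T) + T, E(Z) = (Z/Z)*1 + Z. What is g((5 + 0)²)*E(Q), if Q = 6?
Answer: 3500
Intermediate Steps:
E(Z) = 1 + Z (E(Z) = 1*1 + Z = 1 + Z)
g(T) = T + T*(-6 + T) (g(T) = T*(-6 + T) + T = T + T*(-6 + T))
g((5 + 0)²)*E(Q) = ((5 + 0)²*(-5 + (5 + 0)²))*(1 + 6) = (5²*(-5 + 5²))*7 = (25*(-5 + 25))*7 = (25*20)*7 = 500*7 = 3500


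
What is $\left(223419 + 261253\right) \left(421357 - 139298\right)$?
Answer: $136706099648$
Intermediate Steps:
$\left(223419 + 261253\right) \left(421357 - 139298\right) = 484672 \cdot 282059 = 136706099648$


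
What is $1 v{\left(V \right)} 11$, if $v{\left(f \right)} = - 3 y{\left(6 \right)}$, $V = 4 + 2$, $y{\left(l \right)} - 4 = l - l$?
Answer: $-132$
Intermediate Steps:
$y{\left(l \right)} = 4$ ($y{\left(l \right)} = 4 + \left(l - l\right) = 4 + 0 = 4$)
$V = 6$
$v{\left(f \right)} = -12$ ($v{\left(f \right)} = \left(-3\right) 4 = -12$)
$1 v{\left(V \right)} 11 = 1 \left(-12\right) 11 = \left(-12\right) 11 = -132$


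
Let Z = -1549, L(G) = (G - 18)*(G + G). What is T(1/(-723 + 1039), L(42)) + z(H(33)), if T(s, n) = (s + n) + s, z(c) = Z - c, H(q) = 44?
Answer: 66835/158 ≈ 423.01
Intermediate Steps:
L(G) = 2*G*(-18 + G) (L(G) = (-18 + G)*(2*G) = 2*G*(-18 + G))
z(c) = -1549 - c
T(s, n) = n + 2*s (T(s, n) = (n + s) + s = n + 2*s)
T(1/(-723 + 1039), L(42)) + z(H(33)) = (2*42*(-18 + 42) + 2/(-723 + 1039)) + (-1549 - 1*44) = (2*42*24 + 2/316) + (-1549 - 44) = (2016 + 2*(1/316)) - 1593 = (2016 + 1/158) - 1593 = 318529/158 - 1593 = 66835/158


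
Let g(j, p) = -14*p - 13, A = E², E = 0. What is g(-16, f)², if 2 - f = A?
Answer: 1681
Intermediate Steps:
A = 0 (A = 0² = 0)
f = 2 (f = 2 - 1*0 = 2 + 0 = 2)
g(j, p) = -13 - 14*p
g(-16, f)² = (-13 - 14*2)² = (-13 - 28)² = (-41)² = 1681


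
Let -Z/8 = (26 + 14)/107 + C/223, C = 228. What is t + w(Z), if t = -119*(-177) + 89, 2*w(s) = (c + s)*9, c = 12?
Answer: 504796990/23861 ≈ 21156.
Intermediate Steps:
Z = -266528/23861 (Z = -8*((26 + 14)/107 + 228/223) = -8*(40*(1/107) + 228*(1/223)) = -8*(40/107 + 228/223) = -8*33316/23861 = -266528/23861 ≈ -11.170)
w(s) = 54 + 9*s/2 (w(s) = ((12 + s)*9)/2 = (108 + 9*s)/2 = 54 + 9*s/2)
t = 21152 (t = 21063 + 89 = 21152)
t + w(Z) = 21152 + (54 + (9/2)*(-266528/23861)) = 21152 + (54 - 1199376/23861) = 21152 + 89118/23861 = 504796990/23861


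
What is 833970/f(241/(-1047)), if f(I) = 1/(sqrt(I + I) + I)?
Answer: -66995590/349 + 277990*I*sqrt(504654)/349 ≈ -1.9196e+5 + 5.6585e+5*I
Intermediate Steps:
f(I) = 1/(I + sqrt(2)*sqrt(I)) (f(I) = 1/(sqrt(2*I) + I) = 1/(sqrt(2)*sqrt(I) + I) = 1/(I + sqrt(2)*sqrt(I)))
833970/f(241/(-1047)) = 833970/(1/(241/(-1047) + sqrt(2)*sqrt(241/(-1047)))) = 833970/(1/(241*(-1/1047) + sqrt(2)*sqrt(241*(-1/1047)))) = 833970/(1/(-241/1047 + sqrt(2)*sqrt(-241/1047))) = 833970/(1/(-241/1047 + sqrt(2)*(I*sqrt(252327)/1047))) = 833970/(1/(-241/1047 + I*sqrt(504654)/1047)) = 833970*(-241/1047 + I*sqrt(504654)/1047) = -66995590/349 + 277990*I*sqrt(504654)/349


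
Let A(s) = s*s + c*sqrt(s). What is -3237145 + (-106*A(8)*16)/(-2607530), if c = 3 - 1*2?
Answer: -4220476296653/1303765 + 1696*sqrt(2)/1303765 ≈ -3.2371e+6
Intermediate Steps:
c = 1 (c = 3 - 2 = 1)
A(s) = sqrt(s) + s**2 (A(s) = s*s + 1*sqrt(s) = s**2 + sqrt(s) = sqrt(s) + s**2)
-3237145 + (-106*A(8)*16)/(-2607530) = -3237145 + (-106*(sqrt(8) + 8**2)*16)/(-2607530) = -3237145 + (-106*(2*sqrt(2) + 64)*16)*(-1/2607530) = -3237145 + (-106*(64 + 2*sqrt(2))*16)*(-1/2607530) = -3237145 + ((-6784 - 212*sqrt(2))*16)*(-1/2607530) = -3237145 + (-108544 - 3392*sqrt(2))*(-1/2607530) = -3237145 + (54272/1303765 + 1696*sqrt(2)/1303765) = -4220476296653/1303765 + 1696*sqrt(2)/1303765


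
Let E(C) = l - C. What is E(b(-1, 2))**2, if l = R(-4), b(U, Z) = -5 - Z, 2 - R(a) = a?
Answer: 169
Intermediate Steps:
R(a) = 2 - a
l = 6 (l = 2 - 1*(-4) = 2 + 4 = 6)
E(C) = 6 - C
E(b(-1, 2))**2 = (6 - (-5 - 1*2))**2 = (6 - (-5 - 2))**2 = (6 - 1*(-7))**2 = (6 + 7)**2 = 13**2 = 169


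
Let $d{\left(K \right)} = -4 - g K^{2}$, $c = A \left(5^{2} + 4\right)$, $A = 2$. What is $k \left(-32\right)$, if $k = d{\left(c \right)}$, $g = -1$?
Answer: $-107520$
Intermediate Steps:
$c = 58$ ($c = 2 \left(5^{2} + 4\right) = 2 \left(25 + 4\right) = 2 \cdot 29 = 58$)
$d{\left(K \right)} = -4 + K^{2}$ ($d{\left(K \right)} = -4 - - K^{2} = -4 + K^{2}$)
$k = 3360$ ($k = -4 + 58^{2} = -4 + 3364 = 3360$)
$k \left(-32\right) = 3360 \left(-32\right) = -107520$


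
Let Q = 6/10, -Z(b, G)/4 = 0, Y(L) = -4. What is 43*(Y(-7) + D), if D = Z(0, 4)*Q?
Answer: -172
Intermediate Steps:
Z(b, G) = 0 (Z(b, G) = -4*0 = 0)
Q = 3/5 (Q = 6*(1/10) = 3/5 ≈ 0.60000)
D = 0 (D = 0*(3/5) = 0)
43*(Y(-7) + D) = 43*(-4 + 0) = 43*(-4) = -172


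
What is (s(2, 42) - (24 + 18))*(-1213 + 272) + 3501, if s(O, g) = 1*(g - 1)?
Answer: 4442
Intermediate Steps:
s(O, g) = -1 + g (s(O, g) = 1*(-1 + g) = -1 + g)
(s(2, 42) - (24 + 18))*(-1213 + 272) + 3501 = ((-1 + 42) - (24 + 18))*(-1213 + 272) + 3501 = (41 - 1*42)*(-941) + 3501 = (41 - 42)*(-941) + 3501 = -1*(-941) + 3501 = 941 + 3501 = 4442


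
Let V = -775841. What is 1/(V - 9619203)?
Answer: -1/10395044 ≈ -9.6200e-8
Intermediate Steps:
1/(V - 9619203) = 1/(-775841 - 9619203) = 1/(-10395044) = -1/10395044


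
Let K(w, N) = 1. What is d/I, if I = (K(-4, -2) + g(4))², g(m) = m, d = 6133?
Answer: 6133/25 ≈ 245.32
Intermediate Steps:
I = 25 (I = (1 + 4)² = 5² = 25)
d/I = 6133/25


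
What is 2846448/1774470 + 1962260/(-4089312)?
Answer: 339918435899/302348394360 ≈ 1.1243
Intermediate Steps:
2846448/1774470 + 1962260/(-4089312) = 2846448*(1/1774470) + 1962260*(-1/4089312) = 474408/295745 - 490565/1022328 = 339918435899/302348394360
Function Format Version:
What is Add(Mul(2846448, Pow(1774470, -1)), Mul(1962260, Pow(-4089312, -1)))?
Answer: Rational(339918435899, 302348394360) ≈ 1.1243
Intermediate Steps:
Add(Mul(2846448, Pow(1774470, -1)), Mul(1962260, Pow(-4089312, -1))) = Add(Mul(2846448, Rational(1, 1774470)), Mul(1962260, Rational(-1, 4089312))) = Add(Rational(474408, 295745), Rational(-490565, 1022328)) = Rational(339918435899, 302348394360)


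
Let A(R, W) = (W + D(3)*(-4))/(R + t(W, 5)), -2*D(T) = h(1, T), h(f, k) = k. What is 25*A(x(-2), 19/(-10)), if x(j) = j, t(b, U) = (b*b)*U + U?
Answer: 2050/421 ≈ 4.8694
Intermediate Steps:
t(b, U) = U + U*b² (t(b, U) = b²*U + U = U*b² + U = U + U*b²)
D(T) = -T/2
A(R, W) = (6 + W)/(5 + R + 5*W²) (A(R, W) = (W - ½*3*(-4))/(R + 5*(1 + W²)) = (W - 3/2*(-4))/(R + (5 + 5*W²)) = (W + 6)/(5 + R + 5*W²) = (6 + W)/(5 + R + 5*W²))
25*A(x(-2), 19/(-10)) = 25*((6 + 19/(-10))/(5 - 2 + 5*(19/(-10))²)) = 25*((6 + 19*(-⅒))/(5 - 2 + 5*(19*(-⅒))²)) = 25*((6 - 19/10)/(5 - 2 + 5*(-19/10)²)) = 25*((41/10)/(5 - 2 + 5*(361/100))) = 25*((41/10)/(5 - 2 + 361/20)) = 25*((41/10)/(421/20)) = 25*((20/421)*(41/10)) = 25*(82/421) = 2050/421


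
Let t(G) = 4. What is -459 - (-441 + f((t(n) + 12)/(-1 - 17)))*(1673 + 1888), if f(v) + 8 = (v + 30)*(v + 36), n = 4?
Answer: -55116494/27 ≈ -2.0414e+6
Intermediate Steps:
f(v) = -8 + (30 + v)*(36 + v) (f(v) = -8 + (v + 30)*(v + 36) = -8 + (30 + v)*(36 + v))
-459 - (-441 + f((t(n) + 12)/(-1 - 17)))*(1673 + 1888) = -459 - (-441 + (1072 + ((4 + 12)/(-1 - 17))**2 + 66*((4 + 12)/(-1 - 17))))*(1673 + 1888) = -459 - (-441 + (1072 + (16/(-18))**2 + 66*(16/(-18))))*3561 = -459 - (-441 + (1072 + (16*(-1/18))**2 + 66*(16*(-1/18))))*3561 = -459 - (-441 + (1072 + (-8/9)**2 + 66*(-8/9)))*3561 = -459 - (-441 + (1072 + 64/81 - 176/3))*3561 = -459 - (-441 + 82144/81)*3561 = -459 - 46423*3561/81 = -459 - 1*55104101/27 = -459 - 55104101/27 = -55116494/27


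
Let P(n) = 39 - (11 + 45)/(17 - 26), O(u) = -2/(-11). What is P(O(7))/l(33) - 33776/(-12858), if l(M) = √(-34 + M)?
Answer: 16888/6429 - 407*I/9 ≈ 2.6268 - 45.222*I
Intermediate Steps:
O(u) = 2/11 (O(u) = -2*(-1/11) = 2/11)
P(n) = 407/9 (P(n) = 39 - 56/(-9) = 39 - 56*(-1)/9 = 39 - 1*(-56/9) = 39 + 56/9 = 407/9)
P(O(7))/l(33) - 33776/(-12858) = 407/(9*(√(-34 + 33))) - 33776/(-12858) = 407/(9*(√(-1))) - 33776*(-1/12858) = 407/(9*I) + 16888/6429 = 407*(-I)/9 + 16888/6429 = -407*I/9 + 16888/6429 = 16888/6429 - 407*I/9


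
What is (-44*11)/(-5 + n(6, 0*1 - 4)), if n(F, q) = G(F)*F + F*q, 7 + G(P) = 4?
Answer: 484/47 ≈ 10.298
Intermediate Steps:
G(P) = -3 (G(P) = -7 + 4 = -3)
n(F, q) = -3*F + F*q
(-44*11)/(-5 + n(6, 0*1 - 4)) = (-44*11)/(-5 + 6*(-3 + (0*1 - 4))) = -484/(-5 + 6*(-3 + (0 - 4))) = -484/(-5 + 6*(-3 - 4)) = -484/(-5 + 6*(-7)) = -484/(-5 - 42) = -484/(-47) = -484*(-1/47) = 484/47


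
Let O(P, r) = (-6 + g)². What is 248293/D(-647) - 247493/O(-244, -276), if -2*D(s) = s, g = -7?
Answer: -76204937/109343 ≈ -696.93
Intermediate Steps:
D(s) = -s/2
O(P, r) = 169 (O(P, r) = (-6 - 7)² = (-13)² = 169)
248293/D(-647) - 247493/O(-244, -276) = 248293/((-½*(-647))) - 247493/169 = 248293/(647/2) - 247493*1/169 = 248293*(2/647) - 247493/169 = 496586/647 - 247493/169 = -76204937/109343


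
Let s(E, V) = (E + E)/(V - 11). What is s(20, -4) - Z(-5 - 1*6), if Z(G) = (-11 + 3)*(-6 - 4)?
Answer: -248/3 ≈ -82.667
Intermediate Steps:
Z(G) = 80 (Z(G) = -8*(-10) = 80)
s(E, V) = 2*E/(-11 + V) (s(E, V) = (2*E)/(-11 + V) = 2*E/(-11 + V))
s(20, -4) - Z(-5 - 1*6) = 2*20/(-11 - 4) - 1*80 = 2*20/(-15) - 80 = 2*20*(-1/15) - 80 = -8/3 - 80 = -248/3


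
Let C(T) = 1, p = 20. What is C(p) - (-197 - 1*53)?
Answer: 251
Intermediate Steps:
C(p) - (-197 - 1*53) = 1 - (-197 - 1*53) = 1 - (-197 - 53) = 1 - 1*(-250) = 1 + 250 = 251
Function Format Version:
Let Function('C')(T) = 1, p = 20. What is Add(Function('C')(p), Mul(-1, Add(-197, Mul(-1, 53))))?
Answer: 251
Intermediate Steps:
Add(Function('C')(p), Mul(-1, Add(-197, Mul(-1, 53)))) = Add(1, Mul(-1, Add(-197, Mul(-1, 53)))) = Add(1, Mul(-1, Add(-197, -53))) = Add(1, Mul(-1, -250)) = Add(1, 250) = 251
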